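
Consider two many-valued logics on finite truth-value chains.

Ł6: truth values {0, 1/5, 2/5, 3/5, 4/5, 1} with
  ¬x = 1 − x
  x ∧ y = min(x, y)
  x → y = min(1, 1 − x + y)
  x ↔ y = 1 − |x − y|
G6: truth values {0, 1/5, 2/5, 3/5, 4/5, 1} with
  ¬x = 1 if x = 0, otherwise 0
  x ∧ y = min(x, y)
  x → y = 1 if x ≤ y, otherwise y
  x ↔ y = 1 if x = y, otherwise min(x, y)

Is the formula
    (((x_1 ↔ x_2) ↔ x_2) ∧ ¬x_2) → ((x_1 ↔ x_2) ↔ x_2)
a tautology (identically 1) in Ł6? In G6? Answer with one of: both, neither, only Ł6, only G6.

In Ł6: every assignment gives 1 — tautology.
In G6: every assignment gives 1 — tautology.

both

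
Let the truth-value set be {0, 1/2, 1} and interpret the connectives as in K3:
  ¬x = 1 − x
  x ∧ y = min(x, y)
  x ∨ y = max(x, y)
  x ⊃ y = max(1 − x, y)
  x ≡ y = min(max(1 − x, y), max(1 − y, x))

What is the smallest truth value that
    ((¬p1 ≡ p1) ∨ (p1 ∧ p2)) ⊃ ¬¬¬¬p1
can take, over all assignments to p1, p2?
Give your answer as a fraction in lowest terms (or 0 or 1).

Take p1 = 1/2, p2 = 0:
¬p1 = ¬1/2 = 1/2
¬p1 ≡ p1 = 1/2 ≡ 1/2 = 1/2
p1 ∧ p2 = 1/2 ∧ 0 = 0
(¬p1 ≡ p1) ∨ (p1 ∧ p2) = 1/2 ∨ 0 = 1/2
¬p1 = ¬1/2 = 1/2
¬¬p1 = ¬1/2 = 1/2
¬¬¬p1 = ¬1/2 = 1/2
¬¬¬¬p1 = ¬1/2 = 1/2
((¬p1 ≡ p1) ∨ (p1 ∧ p2)) ⊃ ¬¬¬¬p1 = 1/2 ⊃ 1/2 = 1/2
No assignment yields a value below 1/2, so this is the minimum.

1/2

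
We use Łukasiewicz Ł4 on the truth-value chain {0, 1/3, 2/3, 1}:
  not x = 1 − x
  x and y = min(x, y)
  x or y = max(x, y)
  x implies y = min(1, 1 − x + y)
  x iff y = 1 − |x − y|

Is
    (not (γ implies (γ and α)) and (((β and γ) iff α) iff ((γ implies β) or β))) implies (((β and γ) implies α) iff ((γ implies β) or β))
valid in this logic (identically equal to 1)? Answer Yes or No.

Counterexample: take α = 1/3, β = 0, γ = 1.
γ and α = 1 and 1/3 = 1/3
γ implies (γ and α) = 1 implies 1/3 = 1/3
not (γ implies (γ and α)) = not 1/3 = 2/3
β and γ = 0 and 1 = 0
(β and γ) iff α = 0 iff 1/3 = 2/3
γ implies β = 1 implies 0 = 0
(γ implies β) or β = 0 or 0 = 0
((β and γ) iff α) iff ((γ implies β) or β) = 2/3 iff 0 = 1/3
not (γ implies (γ and α)) and (((β and γ) iff α) iff ((γ implies β) or β)) = 2/3 and 1/3 = 1/3
β and γ = 0 and 1 = 0
(β and γ) implies α = 0 implies 1/3 = 1
γ implies β = 1 implies 0 = 0
(γ implies β) or β = 0 or 0 = 0
((β and γ) implies α) iff ((γ implies β) or β) = 1 iff 0 = 0
(not (γ implies (γ and α)) and (((β and γ) iff α) iff ((γ implies β) or β))) implies (((β and γ) implies α) iff ((γ implies β) or β)) = 1/3 implies 0 = 2/3
This gives 2/3 ≠ 1.

No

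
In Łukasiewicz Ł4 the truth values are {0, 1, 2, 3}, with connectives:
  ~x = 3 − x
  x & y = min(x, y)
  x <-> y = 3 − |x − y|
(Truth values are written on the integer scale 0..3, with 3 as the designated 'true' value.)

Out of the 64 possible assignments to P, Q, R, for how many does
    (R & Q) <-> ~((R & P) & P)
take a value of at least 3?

value 3: 8 assignments (counts)
value 2: 24 assignments
value 1: 12 assignments
value 0: 20 assignments
So 8 of the 64 assignments meet the threshold.

8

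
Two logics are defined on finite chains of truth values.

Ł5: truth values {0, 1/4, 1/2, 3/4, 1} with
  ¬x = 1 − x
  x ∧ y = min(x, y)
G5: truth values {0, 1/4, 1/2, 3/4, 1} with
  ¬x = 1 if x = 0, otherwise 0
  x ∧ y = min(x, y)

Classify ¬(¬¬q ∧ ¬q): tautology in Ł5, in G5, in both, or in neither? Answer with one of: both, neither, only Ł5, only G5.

In Ł5: at q = 1/4 the value is 3/4 — not a tautology.
In G5: every assignment gives 1 — tautology.

only G5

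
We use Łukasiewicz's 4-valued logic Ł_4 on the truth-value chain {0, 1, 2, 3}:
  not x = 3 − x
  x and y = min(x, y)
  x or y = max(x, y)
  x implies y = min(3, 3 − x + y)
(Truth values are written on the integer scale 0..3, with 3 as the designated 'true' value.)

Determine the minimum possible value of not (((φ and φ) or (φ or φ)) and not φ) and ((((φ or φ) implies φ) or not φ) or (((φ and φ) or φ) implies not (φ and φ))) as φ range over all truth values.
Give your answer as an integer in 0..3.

Take φ = 1:
φ and φ = 1 and 1 = 1
φ or φ = 1 or 1 = 1
(φ and φ) or (φ or φ) = 1 or 1 = 1
not φ = not 1 = 2
((φ and φ) or (φ or φ)) and not φ = 1 and 2 = 1
not (((φ and φ) or (φ or φ)) and not φ) = not 1 = 2
φ or φ = 1 or 1 = 1
(φ or φ) implies φ = 1 implies 1 = 3
not φ = not 1 = 2
((φ or φ) implies φ) or not φ = 3 or 2 = 3
φ and φ = 1 and 1 = 1
(φ and φ) or φ = 1 or 1 = 1
φ and φ = 1 and 1 = 1
not (φ and φ) = not 1 = 2
((φ and φ) or φ) implies not (φ and φ) = 1 implies 2 = 3
(((φ or φ) implies φ) or not φ) or (((φ and φ) or φ) implies not (φ and φ)) = 3 or 3 = 3
not (((φ and φ) or (φ or φ)) and not φ) and ((((φ or φ) implies φ) or not φ) or (((φ and φ) or φ) implies not (φ and φ))) = 2 and 3 = 2
No assignment yields a value below 2, so this is the minimum.

2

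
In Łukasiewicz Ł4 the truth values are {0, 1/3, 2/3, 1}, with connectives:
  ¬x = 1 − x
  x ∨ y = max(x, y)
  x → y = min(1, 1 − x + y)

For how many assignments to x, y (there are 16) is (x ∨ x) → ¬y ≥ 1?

10

x = 0, y = 0 ↦ 1  ≥
x = 0, y = 1/3 ↦ 1  ≥
x = 0, y = 2/3 ↦ 1  ≥
x = 0, y = 1 ↦ 1  ≥
x = 1/3, y = 0 ↦ 1  ≥
x = 1/3, y = 1/3 ↦ 1  ≥
x = 1/3, y = 2/3 ↦ 1  ≥
x = 1/3, y = 1 ↦ 2/3  <
x = 2/3, y = 0 ↦ 1  ≥
x = 2/3, y = 1/3 ↦ 1  ≥
x = 2/3, y = 2/3 ↦ 2/3  <
x = 2/3, y = 1 ↦ 1/3  <
x = 1, y = 0 ↦ 1  ≥
x = 1, y = 1/3 ↦ 2/3  <
x = 1, y = 2/3 ↦ 1/3  <
x = 1, y = 1 ↦ 0  <
So 10 of the 16 assignments meet the threshold.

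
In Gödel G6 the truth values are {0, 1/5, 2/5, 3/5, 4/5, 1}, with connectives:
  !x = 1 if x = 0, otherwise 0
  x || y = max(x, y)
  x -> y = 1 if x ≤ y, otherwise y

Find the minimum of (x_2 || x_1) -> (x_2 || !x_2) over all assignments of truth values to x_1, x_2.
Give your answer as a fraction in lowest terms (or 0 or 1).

Take x_1 = 2/5, x_2 = 1/5:
x_2 || x_1 = 1/5 || 2/5 = 2/5
!x_2 = !1/5 = 0
x_2 || !x_2 = 1/5 || 0 = 1/5
(x_2 || x_1) -> (x_2 || !x_2) = 2/5 -> 1/5 = 1/5
No assignment yields a value below 1/5, so this is the minimum.

1/5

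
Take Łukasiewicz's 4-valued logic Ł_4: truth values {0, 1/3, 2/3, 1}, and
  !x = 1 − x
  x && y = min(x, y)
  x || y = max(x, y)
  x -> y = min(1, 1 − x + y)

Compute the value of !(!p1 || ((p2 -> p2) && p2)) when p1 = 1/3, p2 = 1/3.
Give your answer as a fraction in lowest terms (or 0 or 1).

!p1 = !1/3 = 2/3
p2 -> p2 = 1/3 -> 1/3 = 1
(p2 -> p2) && p2 = 1 && 1/3 = 1/3
!p1 || ((p2 -> p2) && p2) = 2/3 || 1/3 = 2/3
!(!p1 || ((p2 -> p2) && p2)) = !2/3 = 1/3

1/3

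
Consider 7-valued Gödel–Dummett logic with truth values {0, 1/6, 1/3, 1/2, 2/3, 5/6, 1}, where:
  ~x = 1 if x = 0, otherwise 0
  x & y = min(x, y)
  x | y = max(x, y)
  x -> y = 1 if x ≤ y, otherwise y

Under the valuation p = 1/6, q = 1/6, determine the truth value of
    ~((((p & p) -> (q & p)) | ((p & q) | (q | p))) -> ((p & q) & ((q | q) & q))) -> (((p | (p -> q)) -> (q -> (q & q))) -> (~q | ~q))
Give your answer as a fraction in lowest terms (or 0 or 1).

p & p = 1/6 & 1/6 = 1/6
q & p = 1/6 & 1/6 = 1/6
(p & p) -> (q & p) = 1/6 -> 1/6 = 1
p & q = 1/6 & 1/6 = 1/6
q | p = 1/6 | 1/6 = 1/6
(p & q) | (q | p) = 1/6 | 1/6 = 1/6
((p & p) -> (q & p)) | ((p & q) | (q | p)) = 1 | 1/6 = 1
p & q = 1/6 & 1/6 = 1/6
q | q = 1/6 | 1/6 = 1/6
(q | q) & q = 1/6 & 1/6 = 1/6
(p & q) & ((q | q) & q) = 1/6 & 1/6 = 1/6
(((p & p) -> (q & p)) | ((p & q) | (q | p))) -> ((p & q) & ((q | q) & q)) = 1 -> 1/6 = 1/6
~((((p & p) -> (q & p)) | ((p & q) | (q | p))) -> ((p & q) & ((q | q) & q))) = ~1/6 = 0
p -> q = 1/6 -> 1/6 = 1
p | (p -> q) = 1/6 | 1 = 1
q & q = 1/6 & 1/6 = 1/6
q -> (q & q) = 1/6 -> 1/6 = 1
(p | (p -> q)) -> (q -> (q & q)) = 1 -> 1 = 1
~q = ~1/6 = 0
~q = ~1/6 = 0
~q | ~q = 0 | 0 = 0
((p | (p -> q)) -> (q -> (q & q))) -> (~q | ~q) = 1 -> 0 = 0
~((((p & p) -> (q & p)) | ((p & q) | (q | p))) -> ((p & q) & ((q | q) & q))) -> (((p | (p -> q)) -> (q -> (q & q))) -> (~q | ~q)) = 0 -> 0 = 1

1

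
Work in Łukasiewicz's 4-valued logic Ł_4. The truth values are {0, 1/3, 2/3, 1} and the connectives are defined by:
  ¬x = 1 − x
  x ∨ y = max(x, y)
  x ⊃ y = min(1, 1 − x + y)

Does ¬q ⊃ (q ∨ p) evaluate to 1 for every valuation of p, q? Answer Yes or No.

Counterexample: take p = 0, q = 0.
¬q = ¬0 = 1
q ∨ p = 0 ∨ 0 = 0
¬q ⊃ (q ∨ p) = 1 ⊃ 0 = 0
This gives 0 ≠ 1.

No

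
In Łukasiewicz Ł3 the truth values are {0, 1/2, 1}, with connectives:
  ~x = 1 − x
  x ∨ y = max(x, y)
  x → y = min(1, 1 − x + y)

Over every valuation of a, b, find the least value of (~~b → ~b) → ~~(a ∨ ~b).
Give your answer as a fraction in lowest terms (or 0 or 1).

1/2

Take a = 0, b = 1/2:
~b = ~1/2 = 1/2
~~b = ~1/2 = 1/2
~b = ~1/2 = 1/2
~~b → ~b = 1/2 → 1/2 = 1
~b = ~1/2 = 1/2
a ∨ ~b = 0 ∨ 1/2 = 1/2
~(a ∨ ~b) = ~1/2 = 1/2
~~(a ∨ ~b) = ~1/2 = 1/2
(~~b → ~b) → ~~(a ∨ ~b) = 1 → 1/2 = 1/2
No assignment yields a value below 1/2, so this is the minimum.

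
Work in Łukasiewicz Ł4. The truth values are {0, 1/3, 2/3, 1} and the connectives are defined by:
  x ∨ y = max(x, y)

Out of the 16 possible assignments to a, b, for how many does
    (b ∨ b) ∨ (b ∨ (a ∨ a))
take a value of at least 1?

a = 0, b = 0 ↦ 0  <
a = 0, b = 1/3 ↦ 1/3  <
a = 0, b = 2/3 ↦ 2/3  <
a = 0, b = 1 ↦ 1  ≥
a = 1/3, b = 0 ↦ 1/3  <
a = 1/3, b = 1/3 ↦ 1/3  <
a = 1/3, b = 2/3 ↦ 2/3  <
a = 1/3, b = 1 ↦ 1  ≥
a = 2/3, b = 0 ↦ 2/3  <
a = 2/3, b = 1/3 ↦ 2/3  <
a = 2/3, b = 2/3 ↦ 2/3  <
a = 2/3, b = 1 ↦ 1  ≥
a = 1, b = 0 ↦ 1  ≥
a = 1, b = 1/3 ↦ 1  ≥
a = 1, b = 2/3 ↦ 1  ≥
a = 1, b = 1 ↦ 1  ≥
So 7 of the 16 assignments meet the threshold.

7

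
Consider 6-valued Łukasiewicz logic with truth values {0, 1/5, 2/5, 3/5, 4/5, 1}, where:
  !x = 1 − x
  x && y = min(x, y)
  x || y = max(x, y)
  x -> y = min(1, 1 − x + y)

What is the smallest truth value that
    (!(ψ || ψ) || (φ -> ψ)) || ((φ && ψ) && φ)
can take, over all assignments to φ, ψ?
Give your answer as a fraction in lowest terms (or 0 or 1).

3/5

Take φ = 4/5, ψ = 2/5:
ψ || ψ = 2/5 || 2/5 = 2/5
!(ψ || ψ) = !2/5 = 3/5
φ -> ψ = 4/5 -> 2/5 = 3/5
!(ψ || ψ) || (φ -> ψ) = 3/5 || 3/5 = 3/5
φ && ψ = 4/5 && 2/5 = 2/5
(φ && ψ) && φ = 2/5 && 4/5 = 2/5
(!(ψ || ψ) || (φ -> ψ)) || ((φ && ψ) && φ) = 3/5 || 2/5 = 3/5
No assignment yields a value below 3/5, so this is the minimum.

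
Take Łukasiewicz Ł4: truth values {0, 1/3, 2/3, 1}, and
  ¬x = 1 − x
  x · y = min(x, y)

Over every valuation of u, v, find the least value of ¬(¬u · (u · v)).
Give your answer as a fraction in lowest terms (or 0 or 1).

2/3

Take u = 1/3, v = 1/3:
¬u = ¬1/3 = 2/3
u · v = 1/3 · 1/3 = 1/3
¬u · (u · v) = 2/3 · 1/3 = 1/3
¬(¬u · (u · v)) = ¬1/3 = 2/3
No assignment yields a value below 2/3, so this is the minimum.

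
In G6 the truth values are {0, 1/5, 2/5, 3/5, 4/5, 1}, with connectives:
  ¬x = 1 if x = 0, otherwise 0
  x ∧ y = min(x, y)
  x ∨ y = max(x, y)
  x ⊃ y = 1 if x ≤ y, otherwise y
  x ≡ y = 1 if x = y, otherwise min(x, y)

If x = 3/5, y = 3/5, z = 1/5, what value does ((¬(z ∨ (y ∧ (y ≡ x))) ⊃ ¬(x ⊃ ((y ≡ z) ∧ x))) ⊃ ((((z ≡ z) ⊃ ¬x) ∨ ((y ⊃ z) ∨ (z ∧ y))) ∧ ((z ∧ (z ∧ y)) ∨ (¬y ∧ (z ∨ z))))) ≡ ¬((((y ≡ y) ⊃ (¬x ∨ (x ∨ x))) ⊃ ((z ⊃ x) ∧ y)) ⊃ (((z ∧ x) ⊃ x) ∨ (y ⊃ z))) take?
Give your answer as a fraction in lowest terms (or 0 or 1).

y ≡ x = 3/5 ≡ 3/5 = 1
y ∧ (y ≡ x) = 3/5 ∧ 1 = 3/5
z ∨ (y ∧ (y ≡ x)) = 1/5 ∨ 3/5 = 3/5
¬(z ∨ (y ∧ (y ≡ x))) = ¬3/5 = 0
y ≡ z = 3/5 ≡ 1/5 = 1/5
(y ≡ z) ∧ x = 1/5 ∧ 3/5 = 1/5
x ⊃ ((y ≡ z) ∧ x) = 3/5 ⊃ 1/5 = 1/5
¬(x ⊃ ((y ≡ z) ∧ x)) = ¬1/5 = 0
¬(z ∨ (y ∧ (y ≡ x))) ⊃ ¬(x ⊃ ((y ≡ z) ∧ x)) = 0 ⊃ 0 = 1
z ≡ z = 1/5 ≡ 1/5 = 1
¬x = ¬3/5 = 0
(z ≡ z) ⊃ ¬x = 1 ⊃ 0 = 0
y ⊃ z = 3/5 ⊃ 1/5 = 1/5
z ∧ y = 1/5 ∧ 3/5 = 1/5
(y ⊃ z) ∨ (z ∧ y) = 1/5 ∨ 1/5 = 1/5
((z ≡ z) ⊃ ¬x) ∨ ((y ⊃ z) ∨ (z ∧ y)) = 0 ∨ 1/5 = 1/5
z ∧ y = 1/5 ∧ 3/5 = 1/5
z ∧ (z ∧ y) = 1/5 ∧ 1/5 = 1/5
¬y = ¬3/5 = 0
z ∨ z = 1/5 ∨ 1/5 = 1/5
¬y ∧ (z ∨ z) = 0 ∧ 1/5 = 0
(z ∧ (z ∧ y)) ∨ (¬y ∧ (z ∨ z)) = 1/5 ∨ 0 = 1/5
(((z ≡ z) ⊃ ¬x) ∨ ((y ⊃ z) ∨ (z ∧ y))) ∧ ((z ∧ (z ∧ y)) ∨ (¬y ∧ (z ∨ z))) = 1/5 ∧ 1/5 = 1/5
(¬(z ∨ (y ∧ (y ≡ x))) ⊃ ¬(x ⊃ ((y ≡ z) ∧ x))) ⊃ ((((z ≡ z) ⊃ ¬x) ∨ ((y ⊃ z) ∨ (z ∧ y))) ∧ ((z ∧ (z ∧ y)) ∨ (¬y ∧ (z ∨ z)))) = 1 ⊃ 1/5 = 1/5
y ≡ y = 3/5 ≡ 3/5 = 1
¬x = ¬3/5 = 0
x ∨ x = 3/5 ∨ 3/5 = 3/5
¬x ∨ (x ∨ x) = 0 ∨ 3/5 = 3/5
(y ≡ y) ⊃ (¬x ∨ (x ∨ x)) = 1 ⊃ 3/5 = 3/5
z ⊃ x = 1/5 ⊃ 3/5 = 1
(z ⊃ x) ∧ y = 1 ∧ 3/5 = 3/5
((y ≡ y) ⊃ (¬x ∨ (x ∨ x))) ⊃ ((z ⊃ x) ∧ y) = 3/5 ⊃ 3/5 = 1
z ∧ x = 1/5 ∧ 3/5 = 1/5
(z ∧ x) ⊃ x = 1/5 ⊃ 3/5 = 1
y ⊃ z = 3/5 ⊃ 1/5 = 1/5
((z ∧ x) ⊃ x) ∨ (y ⊃ z) = 1 ∨ 1/5 = 1
(((y ≡ y) ⊃ (¬x ∨ (x ∨ x))) ⊃ ((z ⊃ x) ∧ y)) ⊃ (((z ∧ x) ⊃ x) ∨ (y ⊃ z)) = 1 ⊃ 1 = 1
¬((((y ≡ y) ⊃ (¬x ∨ (x ∨ x))) ⊃ ((z ⊃ x) ∧ y)) ⊃ (((z ∧ x) ⊃ x) ∨ (y ⊃ z))) = ¬1 = 0
((¬(z ∨ (y ∧ (y ≡ x))) ⊃ ¬(x ⊃ ((y ≡ z) ∧ x))) ⊃ ((((z ≡ z) ⊃ ¬x) ∨ ((y ⊃ z) ∨ (z ∧ y))) ∧ ((z ∧ (z ∧ y)) ∨ (¬y ∧ (z ∨ z))))) ≡ ¬((((y ≡ y) ⊃ (¬x ∨ (x ∨ x))) ⊃ ((z ⊃ x) ∧ y)) ⊃ (((z ∧ x) ⊃ x) ∨ (y ⊃ z))) = 1/5 ≡ 0 = 0

0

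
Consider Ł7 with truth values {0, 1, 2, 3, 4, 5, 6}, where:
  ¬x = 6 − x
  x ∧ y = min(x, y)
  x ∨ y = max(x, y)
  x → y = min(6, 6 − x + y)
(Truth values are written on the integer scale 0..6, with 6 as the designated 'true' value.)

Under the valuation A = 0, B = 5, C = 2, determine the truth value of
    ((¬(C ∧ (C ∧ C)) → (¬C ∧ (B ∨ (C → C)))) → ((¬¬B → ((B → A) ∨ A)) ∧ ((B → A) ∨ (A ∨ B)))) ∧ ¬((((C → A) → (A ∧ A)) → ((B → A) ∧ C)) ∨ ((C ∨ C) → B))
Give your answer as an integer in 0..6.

C ∧ C = 2 ∧ 2 = 2
C ∧ (C ∧ C) = 2 ∧ 2 = 2
¬(C ∧ (C ∧ C)) = ¬2 = 4
¬C = ¬2 = 4
C → C = 2 → 2 = 6
B ∨ (C → C) = 5 ∨ 6 = 6
¬C ∧ (B ∨ (C → C)) = 4 ∧ 6 = 4
¬(C ∧ (C ∧ C)) → (¬C ∧ (B ∨ (C → C))) = 4 → 4 = 6
¬B = ¬5 = 1
¬¬B = ¬1 = 5
B → A = 5 → 0 = 1
(B → A) ∨ A = 1 ∨ 0 = 1
¬¬B → ((B → A) ∨ A) = 5 → 1 = 2
B → A = 5 → 0 = 1
A ∨ B = 0 ∨ 5 = 5
(B → A) ∨ (A ∨ B) = 1 ∨ 5 = 5
(¬¬B → ((B → A) ∨ A)) ∧ ((B → A) ∨ (A ∨ B)) = 2 ∧ 5 = 2
(¬(C ∧ (C ∧ C)) → (¬C ∧ (B ∨ (C → C)))) → ((¬¬B → ((B → A) ∨ A)) ∧ ((B → A) ∨ (A ∨ B))) = 6 → 2 = 2
C → A = 2 → 0 = 4
A ∧ A = 0 ∧ 0 = 0
(C → A) → (A ∧ A) = 4 → 0 = 2
B → A = 5 → 0 = 1
(B → A) ∧ C = 1 ∧ 2 = 1
((C → A) → (A ∧ A)) → ((B → A) ∧ C) = 2 → 1 = 5
C ∨ C = 2 ∨ 2 = 2
(C ∨ C) → B = 2 → 5 = 6
(((C → A) → (A ∧ A)) → ((B → A) ∧ C)) ∨ ((C ∨ C) → B) = 5 ∨ 6 = 6
¬((((C → A) → (A ∧ A)) → ((B → A) ∧ C)) ∨ ((C ∨ C) → B)) = ¬6 = 0
((¬(C ∧ (C ∧ C)) → (¬C ∧ (B ∨ (C → C)))) → ((¬¬B → ((B → A) ∨ A)) ∧ ((B → A) ∨ (A ∨ B)))) ∧ ¬((((C → A) → (A ∧ A)) → ((B → A) ∧ C)) ∨ ((C ∨ C) → B)) = 2 ∧ 0 = 0

0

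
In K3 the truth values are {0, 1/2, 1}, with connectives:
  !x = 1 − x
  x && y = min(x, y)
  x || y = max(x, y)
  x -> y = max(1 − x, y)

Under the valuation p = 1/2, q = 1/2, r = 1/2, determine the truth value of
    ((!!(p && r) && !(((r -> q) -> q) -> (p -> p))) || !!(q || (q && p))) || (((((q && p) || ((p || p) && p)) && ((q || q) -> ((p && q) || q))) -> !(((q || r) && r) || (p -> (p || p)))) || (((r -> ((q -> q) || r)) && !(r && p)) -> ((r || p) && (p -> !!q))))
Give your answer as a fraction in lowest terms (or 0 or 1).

p && r = 1/2 && 1/2 = 1/2
!(p && r) = !1/2 = 1/2
!!(p && r) = !1/2 = 1/2
r -> q = 1/2 -> 1/2 = 1/2
(r -> q) -> q = 1/2 -> 1/2 = 1/2
p -> p = 1/2 -> 1/2 = 1/2
((r -> q) -> q) -> (p -> p) = 1/2 -> 1/2 = 1/2
!(((r -> q) -> q) -> (p -> p)) = !1/2 = 1/2
!!(p && r) && !(((r -> q) -> q) -> (p -> p)) = 1/2 && 1/2 = 1/2
q && p = 1/2 && 1/2 = 1/2
q || (q && p) = 1/2 || 1/2 = 1/2
!(q || (q && p)) = !1/2 = 1/2
!!(q || (q && p)) = !1/2 = 1/2
(!!(p && r) && !(((r -> q) -> q) -> (p -> p))) || !!(q || (q && p)) = 1/2 || 1/2 = 1/2
q && p = 1/2 && 1/2 = 1/2
p || p = 1/2 || 1/2 = 1/2
(p || p) && p = 1/2 && 1/2 = 1/2
(q && p) || ((p || p) && p) = 1/2 || 1/2 = 1/2
q || q = 1/2 || 1/2 = 1/2
p && q = 1/2 && 1/2 = 1/2
(p && q) || q = 1/2 || 1/2 = 1/2
(q || q) -> ((p && q) || q) = 1/2 -> 1/2 = 1/2
((q && p) || ((p || p) && p)) && ((q || q) -> ((p && q) || q)) = 1/2 && 1/2 = 1/2
q || r = 1/2 || 1/2 = 1/2
(q || r) && r = 1/2 && 1/2 = 1/2
p || p = 1/2 || 1/2 = 1/2
p -> (p || p) = 1/2 -> 1/2 = 1/2
((q || r) && r) || (p -> (p || p)) = 1/2 || 1/2 = 1/2
!(((q || r) && r) || (p -> (p || p))) = !1/2 = 1/2
(((q && p) || ((p || p) && p)) && ((q || q) -> ((p && q) || q))) -> !(((q || r) && r) || (p -> (p || p))) = 1/2 -> 1/2 = 1/2
q -> q = 1/2 -> 1/2 = 1/2
(q -> q) || r = 1/2 || 1/2 = 1/2
r -> ((q -> q) || r) = 1/2 -> 1/2 = 1/2
r && p = 1/2 && 1/2 = 1/2
!(r && p) = !1/2 = 1/2
(r -> ((q -> q) || r)) && !(r && p) = 1/2 && 1/2 = 1/2
r || p = 1/2 || 1/2 = 1/2
!q = !1/2 = 1/2
!!q = !1/2 = 1/2
p -> !!q = 1/2 -> 1/2 = 1/2
(r || p) && (p -> !!q) = 1/2 && 1/2 = 1/2
((r -> ((q -> q) || r)) && !(r && p)) -> ((r || p) && (p -> !!q)) = 1/2 -> 1/2 = 1/2
((((q && p) || ((p || p) && p)) && ((q || q) -> ((p && q) || q))) -> !(((q || r) && r) || (p -> (p || p)))) || (((r -> ((q -> q) || r)) && !(r && p)) -> ((r || p) && (p -> !!q))) = 1/2 || 1/2 = 1/2
((!!(p && r) && !(((r -> q) -> q) -> (p -> p))) || !!(q || (q && p))) || (((((q && p) || ((p || p) && p)) && ((q || q) -> ((p && q) || q))) -> !(((q || r) && r) || (p -> (p || p)))) || (((r -> ((q -> q) || r)) && !(r && p)) -> ((r || p) && (p -> !!q)))) = 1/2 || 1/2 = 1/2

1/2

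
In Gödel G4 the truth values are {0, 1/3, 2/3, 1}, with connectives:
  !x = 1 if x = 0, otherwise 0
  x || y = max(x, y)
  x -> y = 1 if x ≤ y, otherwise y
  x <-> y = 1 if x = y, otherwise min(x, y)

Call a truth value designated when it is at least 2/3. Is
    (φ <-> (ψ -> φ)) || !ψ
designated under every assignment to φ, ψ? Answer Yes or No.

No

Counterexample: take φ = 1/3, ψ = 1/3.
ψ -> φ = 1/3 -> 1/3 = 1
φ <-> (ψ -> φ) = 1/3 <-> 1 = 1/3
!ψ = !1/3 = 0
(φ <-> (ψ -> φ)) || !ψ = 1/3 || 0 = 1/3
This gives 1/3, which is below 2/3.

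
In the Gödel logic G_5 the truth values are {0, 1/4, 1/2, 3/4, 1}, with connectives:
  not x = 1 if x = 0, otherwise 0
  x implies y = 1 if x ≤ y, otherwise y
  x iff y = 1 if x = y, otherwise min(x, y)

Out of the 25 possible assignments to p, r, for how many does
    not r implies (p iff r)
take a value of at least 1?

21

value 1: 21 assignments (counts)
value 0: 4 assignments
So 21 of the 25 assignments meet the threshold.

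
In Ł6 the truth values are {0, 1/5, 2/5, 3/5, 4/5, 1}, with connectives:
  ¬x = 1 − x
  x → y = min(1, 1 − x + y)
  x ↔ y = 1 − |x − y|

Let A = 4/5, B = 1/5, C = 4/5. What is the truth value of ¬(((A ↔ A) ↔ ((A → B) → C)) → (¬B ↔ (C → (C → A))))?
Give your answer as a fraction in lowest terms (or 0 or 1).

1/5

A ↔ A = 4/5 ↔ 4/5 = 1
A → B = 4/5 → 1/5 = 2/5
(A → B) → C = 2/5 → 4/5 = 1
(A ↔ A) ↔ ((A → B) → C) = 1 ↔ 1 = 1
¬B = ¬1/5 = 4/5
C → A = 4/5 → 4/5 = 1
C → (C → A) = 4/5 → 1 = 1
¬B ↔ (C → (C → A)) = 4/5 ↔ 1 = 4/5
((A ↔ A) ↔ ((A → B) → C)) → (¬B ↔ (C → (C → A))) = 1 → 4/5 = 4/5
¬(((A ↔ A) ↔ ((A → B) → C)) → (¬B ↔ (C → (C → A)))) = ¬4/5 = 1/5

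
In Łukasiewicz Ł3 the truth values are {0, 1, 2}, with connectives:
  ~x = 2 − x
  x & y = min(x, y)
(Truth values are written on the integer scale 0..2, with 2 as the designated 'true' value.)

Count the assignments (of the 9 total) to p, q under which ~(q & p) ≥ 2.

5

p = 0, q = 0 ↦ 2  ≥
p = 0, q = 1 ↦ 2  ≥
p = 0, q = 2 ↦ 2  ≥
p = 1, q = 0 ↦ 2  ≥
p = 1, q = 1 ↦ 1  <
p = 1, q = 2 ↦ 1  <
p = 2, q = 0 ↦ 2  ≥
p = 2, q = 1 ↦ 1  <
p = 2, q = 2 ↦ 0  <
So 5 of the 9 assignments meet the threshold.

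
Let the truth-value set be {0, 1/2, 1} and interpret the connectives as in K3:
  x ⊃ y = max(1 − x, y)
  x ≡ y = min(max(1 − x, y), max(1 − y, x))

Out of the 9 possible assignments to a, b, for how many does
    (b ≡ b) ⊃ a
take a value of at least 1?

a = 0, b = 0 ↦ 0  <
a = 0, b = 1/2 ↦ 1/2  <
a = 0, b = 1 ↦ 0  <
a = 1/2, b = 0 ↦ 1/2  <
a = 1/2, b = 1/2 ↦ 1/2  <
a = 1/2, b = 1 ↦ 1/2  <
a = 1, b = 0 ↦ 1  ≥
a = 1, b = 1/2 ↦ 1  ≥
a = 1, b = 1 ↦ 1  ≥
So 3 of the 9 assignments meet the threshold.

3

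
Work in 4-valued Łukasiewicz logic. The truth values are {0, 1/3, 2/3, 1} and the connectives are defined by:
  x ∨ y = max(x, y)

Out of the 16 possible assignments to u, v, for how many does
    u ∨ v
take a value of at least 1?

u = 0, v = 0 ↦ 0  <
u = 0, v = 1/3 ↦ 1/3  <
u = 0, v = 2/3 ↦ 2/3  <
u = 0, v = 1 ↦ 1  ≥
u = 1/3, v = 0 ↦ 1/3  <
u = 1/3, v = 1/3 ↦ 1/3  <
u = 1/3, v = 2/3 ↦ 2/3  <
u = 1/3, v = 1 ↦ 1  ≥
u = 2/3, v = 0 ↦ 2/3  <
u = 2/3, v = 1/3 ↦ 2/3  <
u = 2/3, v = 2/3 ↦ 2/3  <
u = 2/3, v = 1 ↦ 1  ≥
u = 1, v = 0 ↦ 1  ≥
u = 1, v = 1/3 ↦ 1  ≥
u = 1, v = 2/3 ↦ 1  ≥
u = 1, v = 1 ↦ 1  ≥
So 7 of the 16 assignments meet the threshold.

7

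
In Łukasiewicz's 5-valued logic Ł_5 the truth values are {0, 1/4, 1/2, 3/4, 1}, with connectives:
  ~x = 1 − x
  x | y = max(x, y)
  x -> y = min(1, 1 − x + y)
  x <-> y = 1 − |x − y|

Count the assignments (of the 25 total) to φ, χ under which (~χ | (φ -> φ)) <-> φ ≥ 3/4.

10

value 1: 5 assignments (counts)
value 3/4: 5 assignments (counts)
value 1/2: 5 assignments
value 1/4: 5 assignments
value 0: 5 assignments
So 10 of the 25 assignments meet the threshold.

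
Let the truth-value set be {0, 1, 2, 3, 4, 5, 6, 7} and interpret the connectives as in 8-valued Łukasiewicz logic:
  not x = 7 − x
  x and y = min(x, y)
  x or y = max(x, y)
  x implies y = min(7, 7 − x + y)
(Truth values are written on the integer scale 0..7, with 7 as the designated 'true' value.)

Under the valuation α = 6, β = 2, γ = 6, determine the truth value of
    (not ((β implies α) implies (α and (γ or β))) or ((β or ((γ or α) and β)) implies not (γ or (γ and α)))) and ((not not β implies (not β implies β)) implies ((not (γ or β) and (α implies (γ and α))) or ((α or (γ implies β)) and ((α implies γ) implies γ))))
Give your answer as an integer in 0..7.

6

β implies α = 2 implies 6 = 7
γ or β = 6 or 2 = 6
α and (γ or β) = 6 and 6 = 6
(β implies α) implies (α and (γ or β)) = 7 implies 6 = 6
not ((β implies α) implies (α and (γ or β))) = not 6 = 1
γ or α = 6 or 6 = 6
(γ or α) and β = 6 and 2 = 2
β or ((γ or α) and β) = 2 or 2 = 2
γ and α = 6 and 6 = 6
γ or (γ and α) = 6 or 6 = 6
not (γ or (γ and α)) = not 6 = 1
(β or ((γ or α) and β)) implies not (γ or (γ and α)) = 2 implies 1 = 6
not ((β implies α) implies (α and (γ or β))) or ((β or ((γ or α) and β)) implies not (γ or (γ and α))) = 1 or 6 = 6
not β = not 2 = 5
not not β = not 5 = 2
not β = not 2 = 5
not β implies β = 5 implies 2 = 4
not not β implies (not β implies β) = 2 implies 4 = 7
γ or β = 6 or 2 = 6
not (γ or β) = not 6 = 1
γ and α = 6 and 6 = 6
α implies (γ and α) = 6 implies 6 = 7
not (γ or β) and (α implies (γ and α)) = 1 and 7 = 1
γ implies β = 6 implies 2 = 3
α or (γ implies β) = 6 or 3 = 6
α implies γ = 6 implies 6 = 7
(α implies γ) implies γ = 7 implies 6 = 6
(α or (γ implies β)) and ((α implies γ) implies γ) = 6 and 6 = 6
(not (γ or β) and (α implies (γ and α))) or ((α or (γ implies β)) and ((α implies γ) implies γ)) = 1 or 6 = 6
(not not β implies (not β implies β)) implies ((not (γ or β) and (α implies (γ and α))) or ((α or (γ implies β)) and ((α implies γ) implies γ))) = 7 implies 6 = 6
(not ((β implies α) implies (α and (γ or β))) or ((β or ((γ or α) and β)) implies not (γ or (γ and α)))) and ((not not β implies (not β implies β)) implies ((not (γ or β) and (α implies (γ and α))) or ((α or (γ implies β)) and ((α implies γ) implies γ)))) = 6 and 6 = 6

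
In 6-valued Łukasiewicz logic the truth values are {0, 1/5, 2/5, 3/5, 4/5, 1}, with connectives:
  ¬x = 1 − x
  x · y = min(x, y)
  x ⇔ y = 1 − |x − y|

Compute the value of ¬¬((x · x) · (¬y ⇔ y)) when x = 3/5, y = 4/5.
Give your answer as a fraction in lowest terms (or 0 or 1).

x · x = 3/5 · 3/5 = 3/5
¬y = ¬4/5 = 1/5
¬y ⇔ y = 1/5 ⇔ 4/5 = 2/5
(x · x) · (¬y ⇔ y) = 3/5 · 2/5 = 2/5
¬((x · x) · (¬y ⇔ y)) = ¬2/5 = 3/5
¬¬((x · x) · (¬y ⇔ y)) = ¬3/5 = 2/5

2/5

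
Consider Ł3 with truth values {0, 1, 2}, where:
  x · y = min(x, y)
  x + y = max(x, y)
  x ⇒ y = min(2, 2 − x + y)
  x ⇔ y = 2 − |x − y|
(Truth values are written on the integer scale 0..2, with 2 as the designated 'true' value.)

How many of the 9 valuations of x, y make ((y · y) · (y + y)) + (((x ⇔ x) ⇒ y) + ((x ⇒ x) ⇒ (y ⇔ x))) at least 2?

5

x = 0, y = 0 ↦ 2  ≥
x = 0, y = 1 ↦ 1  <
x = 0, y = 2 ↦ 2  ≥
x = 1, y = 0 ↦ 1  <
x = 1, y = 1 ↦ 2  ≥
x = 1, y = 2 ↦ 2  ≥
x = 2, y = 0 ↦ 0  <
x = 2, y = 1 ↦ 1  <
x = 2, y = 2 ↦ 2  ≥
So 5 of the 9 assignments meet the threshold.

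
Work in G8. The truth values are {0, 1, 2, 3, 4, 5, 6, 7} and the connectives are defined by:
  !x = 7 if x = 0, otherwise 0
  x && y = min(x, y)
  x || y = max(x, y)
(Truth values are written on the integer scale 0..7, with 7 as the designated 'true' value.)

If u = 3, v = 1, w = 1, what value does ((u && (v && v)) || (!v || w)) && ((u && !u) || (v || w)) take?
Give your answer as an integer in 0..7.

v && v = 1 && 1 = 1
u && (v && v) = 3 && 1 = 1
!v = !1 = 0
!v || w = 0 || 1 = 1
(u && (v && v)) || (!v || w) = 1 || 1 = 1
!u = !3 = 0
u && !u = 3 && 0 = 0
v || w = 1 || 1 = 1
(u && !u) || (v || w) = 0 || 1 = 1
((u && (v && v)) || (!v || w)) && ((u && !u) || (v || w)) = 1 && 1 = 1

1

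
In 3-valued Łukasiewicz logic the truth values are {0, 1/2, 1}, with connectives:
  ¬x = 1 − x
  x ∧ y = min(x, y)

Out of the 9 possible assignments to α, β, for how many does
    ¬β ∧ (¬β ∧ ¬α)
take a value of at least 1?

1

α = 0, β = 0 ↦ 1  ≥
α = 0, β = 1/2 ↦ 1/2  <
α = 0, β = 1 ↦ 0  <
α = 1/2, β = 0 ↦ 1/2  <
α = 1/2, β = 1/2 ↦ 1/2  <
α = 1/2, β = 1 ↦ 0  <
α = 1, β = 0 ↦ 0  <
α = 1, β = 1/2 ↦ 0  <
α = 1, β = 1 ↦ 0  <
So 1 of the 9 assignments meets the threshold.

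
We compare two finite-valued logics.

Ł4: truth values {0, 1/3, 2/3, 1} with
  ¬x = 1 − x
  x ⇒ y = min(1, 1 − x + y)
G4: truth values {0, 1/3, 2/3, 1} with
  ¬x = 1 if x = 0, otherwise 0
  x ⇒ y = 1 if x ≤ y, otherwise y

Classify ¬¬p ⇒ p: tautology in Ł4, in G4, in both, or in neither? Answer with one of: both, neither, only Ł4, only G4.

only Ł4

In Ł4: every assignment gives 1 — tautology.
In G4: at p = 1/3 the value is 1/3 — not a tautology.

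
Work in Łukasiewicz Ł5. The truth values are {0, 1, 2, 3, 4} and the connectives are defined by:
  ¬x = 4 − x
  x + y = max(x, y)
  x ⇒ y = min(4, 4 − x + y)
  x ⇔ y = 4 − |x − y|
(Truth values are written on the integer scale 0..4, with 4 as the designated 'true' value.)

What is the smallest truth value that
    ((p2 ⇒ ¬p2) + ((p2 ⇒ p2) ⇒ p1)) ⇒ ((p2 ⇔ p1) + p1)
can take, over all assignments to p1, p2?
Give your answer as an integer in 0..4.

Take p1 = 0, p2 = 2:
¬p2 = ¬2 = 2
p2 ⇒ ¬p2 = 2 ⇒ 2 = 4
p2 ⇒ p2 = 2 ⇒ 2 = 4
(p2 ⇒ p2) ⇒ p1 = 4 ⇒ 0 = 0
(p2 ⇒ ¬p2) + ((p2 ⇒ p2) ⇒ p1) = 4 + 0 = 4
p2 ⇔ p1 = 2 ⇔ 0 = 2
(p2 ⇔ p1) + p1 = 2 + 0 = 2
((p2 ⇒ ¬p2) + ((p2 ⇒ p2) ⇒ p1)) ⇒ ((p2 ⇔ p1) + p1) = 4 ⇒ 2 = 2
No assignment yields a value below 2, so this is the minimum.

2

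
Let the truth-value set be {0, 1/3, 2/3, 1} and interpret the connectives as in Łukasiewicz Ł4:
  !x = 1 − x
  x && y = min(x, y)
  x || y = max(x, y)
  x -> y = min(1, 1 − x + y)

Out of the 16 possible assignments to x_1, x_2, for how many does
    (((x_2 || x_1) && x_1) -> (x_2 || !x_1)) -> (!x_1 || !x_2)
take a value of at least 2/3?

x_1 = 0, x_2 = 0 ↦ 1  ≥
x_1 = 0, x_2 = 1/3 ↦ 1  ≥
x_1 = 0, x_2 = 2/3 ↦ 1  ≥
x_1 = 0, x_2 = 1 ↦ 1  ≥
x_1 = 1/3, x_2 = 0 ↦ 1  ≥
x_1 = 1/3, x_2 = 1/3 ↦ 2/3  ≥
x_1 = 1/3, x_2 = 2/3 ↦ 2/3  ≥
x_1 = 1/3, x_2 = 1 ↦ 2/3  ≥
x_1 = 2/3, x_2 = 0 ↦ 1  ≥
x_1 = 2/3, x_2 = 1/3 ↦ 1  ≥
x_1 = 2/3, x_2 = 2/3 ↦ 1/3  <
x_1 = 2/3, x_2 = 1 ↦ 1/3  <
x_1 = 1, x_2 = 0 ↦ 1  ≥
x_1 = 1, x_2 = 1/3 ↦ 1  ≥
x_1 = 1, x_2 = 2/3 ↦ 2/3  ≥
x_1 = 1, x_2 = 1 ↦ 0  <
So 13 of the 16 assignments meet the threshold.

13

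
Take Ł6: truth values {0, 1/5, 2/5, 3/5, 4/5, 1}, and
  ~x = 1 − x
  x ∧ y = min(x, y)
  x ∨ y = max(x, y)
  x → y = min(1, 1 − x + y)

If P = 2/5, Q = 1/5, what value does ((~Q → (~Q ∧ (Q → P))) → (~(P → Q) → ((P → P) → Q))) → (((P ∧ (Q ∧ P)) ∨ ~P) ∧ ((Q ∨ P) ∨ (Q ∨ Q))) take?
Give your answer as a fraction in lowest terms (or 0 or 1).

~Q = ~1/5 = 4/5
~Q = ~1/5 = 4/5
Q → P = 1/5 → 2/5 = 1
~Q ∧ (Q → P) = 4/5 ∧ 1 = 4/5
~Q → (~Q ∧ (Q → P)) = 4/5 → 4/5 = 1
P → Q = 2/5 → 1/5 = 4/5
~(P → Q) = ~4/5 = 1/5
P → P = 2/5 → 2/5 = 1
(P → P) → Q = 1 → 1/5 = 1/5
~(P → Q) → ((P → P) → Q) = 1/5 → 1/5 = 1
(~Q → (~Q ∧ (Q → P))) → (~(P → Q) → ((P → P) → Q)) = 1 → 1 = 1
Q ∧ P = 1/5 ∧ 2/5 = 1/5
P ∧ (Q ∧ P) = 2/5 ∧ 1/5 = 1/5
~P = ~2/5 = 3/5
(P ∧ (Q ∧ P)) ∨ ~P = 1/5 ∨ 3/5 = 3/5
Q ∨ P = 1/5 ∨ 2/5 = 2/5
Q ∨ Q = 1/5 ∨ 1/5 = 1/5
(Q ∨ P) ∨ (Q ∨ Q) = 2/5 ∨ 1/5 = 2/5
((P ∧ (Q ∧ P)) ∨ ~P) ∧ ((Q ∨ P) ∨ (Q ∨ Q)) = 3/5 ∧ 2/5 = 2/5
((~Q → (~Q ∧ (Q → P))) → (~(P → Q) → ((P → P) → Q))) → (((P ∧ (Q ∧ P)) ∨ ~P) ∧ ((Q ∨ P) ∨ (Q ∨ Q))) = 1 → 2/5 = 2/5

2/5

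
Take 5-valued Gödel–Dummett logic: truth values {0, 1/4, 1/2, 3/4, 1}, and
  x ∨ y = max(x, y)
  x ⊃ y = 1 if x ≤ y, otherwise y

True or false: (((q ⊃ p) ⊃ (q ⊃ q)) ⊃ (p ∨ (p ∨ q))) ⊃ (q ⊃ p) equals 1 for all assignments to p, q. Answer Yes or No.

No

Counterexample: take p = 0, q = 1/4.
q ⊃ p = 1/4 ⊃ 0 = 0
q ⊃ q = 1/4 ⊃ 1/4 = 1
(q ⊃ p) ⊃ (q ⊃ q) = 0 ⊃ 1 = 1
p ∨ q = 0 ∨ 1/4 = 1/4
p ∨ (p ∨ q) = 0 ∨ 1/4 = 1/4
((q ⊃ p) ⊃ (q ⊃ q)) ⊃ (p ∨ (p ∨ q)) = 1 ⊃ 1/4 = 1/4
q ⊃ p = 1/4 ⊃ 0 = 0
(((q ⊃ p) ⊃ (q ⊃ q)) ⊃ (p ∨ (p ∨ q))) ⊃ (q ⊃ p) = 1/4 ⊃ 0 = 0
This gives 0 ≠ 1.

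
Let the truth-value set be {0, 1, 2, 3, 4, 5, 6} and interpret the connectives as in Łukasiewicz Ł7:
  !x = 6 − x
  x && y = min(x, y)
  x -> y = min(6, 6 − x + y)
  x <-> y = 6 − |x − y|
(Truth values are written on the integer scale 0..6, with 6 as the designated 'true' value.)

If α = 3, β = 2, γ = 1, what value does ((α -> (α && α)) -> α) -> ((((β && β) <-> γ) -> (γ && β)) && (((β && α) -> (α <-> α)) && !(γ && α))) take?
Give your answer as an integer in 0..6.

5

α && α = 3 && 3 = 3
α -> (α && α) = 3 -> 3 = 6
(α -> (α && α)) -> α = 6 -> 3 = 3
β && β = 2 && 2 = 2
(β && β) <-> γ = 2 <-> 1 = 5
γ && β = 1 && 2 = 1
((β && β) <-> γ) -> (γ && β) = 5 -> 1 = 2
β && α = 2 && 3 = 2
α <-> α = 3 <-> 3 = 6
(β && α) -> (α <-> α) = 2 -> 6 = 6
γ && α = 1 && 3 = 1
!(γ && α) = !1 = 5
((β && α) -> (α <-> α)) && !(γ && α) = 6 && 5 = 5
(((β && β) <-> γ) -> (γ && β)) && (((β && α) -> (α <-> α)) && !(γ && α)) = 2 && 5 = 2
((α -> (α && α)) -> α) -> ((((β && β) <-> γ) -> (γ && β)) && (((β && α) -> (α <-> α)) && !(γ && α))) = 3 -> 2 = 5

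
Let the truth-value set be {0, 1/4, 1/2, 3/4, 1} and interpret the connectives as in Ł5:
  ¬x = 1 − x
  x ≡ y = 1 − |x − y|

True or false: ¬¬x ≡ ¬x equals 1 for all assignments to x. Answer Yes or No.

No

Counterexample: take x = 0.
¬x = ¬0 = 1
¬¬x = ¬1 = 0
¬x = ¬0 = 1
¬¬x ≡ ¬x = 0 ≡ 1 = 0
This gives 0 ≠ 1.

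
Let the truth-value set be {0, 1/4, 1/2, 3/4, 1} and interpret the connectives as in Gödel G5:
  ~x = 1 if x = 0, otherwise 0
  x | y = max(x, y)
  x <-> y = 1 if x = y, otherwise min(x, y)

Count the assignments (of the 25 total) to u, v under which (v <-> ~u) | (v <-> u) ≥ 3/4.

value 1: 10 assignments (counts)
value 3/4: 3 assignments (counts)
value 1/2: 5 assignments
value 1/4: 7 assignments
So 13 of the 25 assignments meet the threshold.

13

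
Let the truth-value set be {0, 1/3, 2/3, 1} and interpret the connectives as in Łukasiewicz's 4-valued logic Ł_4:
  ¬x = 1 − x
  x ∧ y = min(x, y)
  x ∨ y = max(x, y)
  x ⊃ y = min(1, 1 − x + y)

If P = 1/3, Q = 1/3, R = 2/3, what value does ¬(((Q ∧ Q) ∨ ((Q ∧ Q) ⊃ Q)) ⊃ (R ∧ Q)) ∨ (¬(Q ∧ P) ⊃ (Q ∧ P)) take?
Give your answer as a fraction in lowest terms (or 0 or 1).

Q ∧ Q = 1/3 ∧ 1/3 = 1/3
Q ∧ Q = 1/3 ∧ 1/3 = 1/3
(Q ∧ Q) ⊃ Q = 1/3 ⊃ 1/3 = 1
(Q ∧ Q) ∨ ((Q ∧ Q) ⊃ Q) = 1/3 ∨ 1 = 1
R ∧ Q = 2/3 ∧ 1/3 = 1/3
((Q ∧ Q) ∨ ((Q ∧ Q) ⊃ Q)) ⊃ (R ∧ Q) = 1 ⊃ 1/3 = 1/3
¬(((Q ∧ Q) ∨ ((Q ∧ Q) ⊃ Q)) ⊃ (R ∧ Q)) = ¬1/3 = 2/3
Q ∧ P = 1/3 ∧ 1/3 = 1/3
¬(Q ∧ P) = ¬1/3 = 2/3
Q ∧ P = 1/3 ∧ 1/3 = 1/3
¬(Q ∧ P) ⊃ (Q ∧ P) = 2/3 ⊃ 1/3 = 2/3
¬(((Q ∧ Q) ∨ ((Q ∧ Q) ⊃ Q)) ⊃ (R ∧ Q)) ∨ (¬(Q ∧ P) ⊃ (Q ∧ P)) = 2/3 ∨ 2/3 = 2/3

2/3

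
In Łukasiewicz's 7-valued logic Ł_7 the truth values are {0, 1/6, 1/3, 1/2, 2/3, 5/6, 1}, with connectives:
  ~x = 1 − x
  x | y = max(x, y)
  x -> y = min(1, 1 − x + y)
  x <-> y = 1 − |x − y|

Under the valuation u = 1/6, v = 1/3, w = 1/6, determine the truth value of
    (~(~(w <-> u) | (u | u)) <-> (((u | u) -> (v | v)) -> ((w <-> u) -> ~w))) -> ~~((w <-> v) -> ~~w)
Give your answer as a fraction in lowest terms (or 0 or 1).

w <-> u = 1/6 <-> 1/6 = 1
~(w <-> u) = ~1 = 0
u | u = 1/6 | 1/6 = 1/6
~(w <-> u) | (u | u) = 0 | 1/6 = 1/6
~(~(w <-> u) | (u | u)) = ~1/6 = 5/6
u | u = 1/6 | 1/6 = 1/6
v | v = 1/3 | 1/3 = 1/3
(u | u) -> (v | v) = 1/6 -> 1/3 = 1
w <-> u = 1/6 <-> 1/6 = 1
~w = ~1/6 = 5/6
(w <-> u) -> ~w = 1 -> 5/6 = 5/6
((u | u) -> (v | v)) -> ((w <-> u) -> ~w) = 1 -> 5/6 = 5/6
~(~(w <-> u) | (u | u)) <-> (((u | u) -> (v | v)) -> ((w <-> u) -> ~w)) = 5/6 <-> 5/6 = 1
w <-> v = 1/6 <-> 1/3 = 5/6
~w = ~1/6 = 5/6
~~w = ~5/6 = 1/6
(w <-> v) -> ~~w = 5/6 -> 1/6 = 1/3
~((w <-> v) -> ~~w) = ~1/3 = 2/3
~~((w <-> v) -> ~~w) = ~2/3 = 1/3
(~(~(w <-> u) | (u | u)) <-> (((u | u) -> (v | v)) -> ((w <-> u) -> ~w))) -> ~~((w <-> v) -> ~~w) = 1 -> 1/3 = 1/3

1/3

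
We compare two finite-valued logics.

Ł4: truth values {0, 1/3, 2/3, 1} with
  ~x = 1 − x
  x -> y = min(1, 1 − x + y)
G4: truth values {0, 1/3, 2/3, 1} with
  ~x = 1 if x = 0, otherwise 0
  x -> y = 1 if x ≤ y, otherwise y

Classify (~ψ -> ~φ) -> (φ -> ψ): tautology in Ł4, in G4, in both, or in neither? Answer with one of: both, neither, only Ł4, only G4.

In Ł4: every assignment gives 1 — tautology.
In G4: at φ = 2/3, ψ = 1/3 the value is 1/3 — not a tautology.

only Ł4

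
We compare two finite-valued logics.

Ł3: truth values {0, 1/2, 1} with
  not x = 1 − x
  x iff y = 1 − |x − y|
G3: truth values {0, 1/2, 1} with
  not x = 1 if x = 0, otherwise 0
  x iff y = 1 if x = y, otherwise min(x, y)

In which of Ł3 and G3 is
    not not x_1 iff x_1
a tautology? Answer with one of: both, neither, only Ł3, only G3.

only Ł3

In Ł3: every assignment gives 1 — tautology.
In G3: at x_1 = 1/2 the value is 1/2 — not a tautology.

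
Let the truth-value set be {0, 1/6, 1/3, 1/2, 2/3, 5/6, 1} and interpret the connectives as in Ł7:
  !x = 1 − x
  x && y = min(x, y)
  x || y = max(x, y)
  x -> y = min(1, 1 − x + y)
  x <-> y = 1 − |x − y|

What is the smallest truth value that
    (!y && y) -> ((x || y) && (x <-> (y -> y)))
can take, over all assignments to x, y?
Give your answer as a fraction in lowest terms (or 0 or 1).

1/2

Take x = 0, y = 1/2:
!y = !1/2 = 1/2
!y && y = 1/2 && 1/2 = 1/2
x || y = 0 || 1/2 = 1/2
y -> y = 1/2 -> 1/2 = 1
x <-> (y -> y) = 0 <-> 1 = 0
(x || y) && (x <-> (y -> y)) = 1/2 && 0 = 0
(!y && y) -> ((x || y) && (x <-> (y -> y))) = 1/2 -> 0 = 1/2
No assignment yields a value below 1/2, so this is the minimum.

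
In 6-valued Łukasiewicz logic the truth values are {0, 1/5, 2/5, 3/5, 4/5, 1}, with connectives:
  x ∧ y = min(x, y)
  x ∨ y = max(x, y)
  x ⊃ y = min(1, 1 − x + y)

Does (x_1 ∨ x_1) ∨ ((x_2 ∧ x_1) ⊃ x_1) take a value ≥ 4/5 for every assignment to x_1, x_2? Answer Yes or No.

At x_1 = 0, x_2 = 4/5, for instance:
x_1 ∨ x_1 = 0 ∨ 0 = 0
x_2 ∧ x_1 = 4/5 ∧ 0 = 0
(x_2 ∧ x_1) ⊃ x_1 = 0 ⊃ 0 = 1
(x_1 ∨ x_1) ∨ ((x_2 ∧ x_1) ⊃ x_1) = 0 ∨ 1 = 1
and checking the remaining 35 assignments likewise gives ≥ 4/5 in every case.

Yes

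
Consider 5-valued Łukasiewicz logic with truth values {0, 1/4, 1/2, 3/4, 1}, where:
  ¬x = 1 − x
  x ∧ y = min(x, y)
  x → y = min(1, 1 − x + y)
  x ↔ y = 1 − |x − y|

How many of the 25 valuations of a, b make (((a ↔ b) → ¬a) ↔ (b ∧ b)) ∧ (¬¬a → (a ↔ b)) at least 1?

value 1: 6 assignments (counts)
value 3/4: 2 assignments
value 1/2: 9 assignments
value 1/4: 2 assignments
value 0: 6 assignments
So 6 of the 25 assignments meet the threshold.

6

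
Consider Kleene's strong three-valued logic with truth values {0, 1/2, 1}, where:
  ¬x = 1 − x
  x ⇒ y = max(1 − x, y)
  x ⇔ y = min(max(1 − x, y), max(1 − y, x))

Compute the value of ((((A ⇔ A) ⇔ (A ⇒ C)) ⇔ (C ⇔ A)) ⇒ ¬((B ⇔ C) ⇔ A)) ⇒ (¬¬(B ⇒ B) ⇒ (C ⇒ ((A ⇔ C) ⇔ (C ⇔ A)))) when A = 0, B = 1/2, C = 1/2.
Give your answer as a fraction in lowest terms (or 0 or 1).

A ⇔ A = 0 ⇔ 0 = 1
A ⇒ C = 0 ⇒ 1/2 = 1
(A ⇔ A) ⇔ (A ⇒ C) = 1 ⇔ 1 = 1
C ⇔ A = 1/2 ⇔ 0 = 1/2
((A ⇔ A) ⇔ (A ⇒ C)) ⇔ (C ⇔ A) = 1 ⇔ 1/2 = 1/2
B ⇔ C = 1/2 ⇔ 1/2 = 1/2
(B ⇔ C) ⇔ A = 1/2 ⇔ 0 = 1/2
¬((B ⇔ C) ⇔ A) = ¬1/2 = 1/2
(((A ⇔ A) ⇔ (A ⇒ C)) ⇔ (C ⇔ A)) ⇒ ¬((B ⇔ C) ⇔ A) = 1/2 ⇒ 1/2 = 1/2
B ⇒ B = 1/2 ⇒ 1/2 = 1/2
¬(B ⇒ B) = ¬1/2 = 1/2
¬¬(B ⇒ B) = ¬1/2 = 1/2
A ⇔ C = 0 ⇔ 1/2 = 1/2
C ⇔ A = 1/2 ⇔ 0 = 1/2
(A ⇔ C) ⇔ (C ⇔ A) = 1/2 ⇔ 1/2 = 1/2
C ⇒ ((A ⇔ C) ⇔ (C ⇔ A)) = 1/2 ⇒ 1/2 = 1/2
¬¬(B ⇒ B) ⇒ (C ⇒ ((A ⇔ C) ⇔ (C ⇔ A))) = 1/2 ⇒ 1/2 = 1/2
((((A ⇔ A) ⇔ (A ⇒ C)) ⇔ (C ⇔ A)) ⇒ ¬((B ⇔ C) ⇔ A)) ⇒ (¬¬(B ⇒ B) ⇒ (C ⇒ ((A ⇔ C) ⇔ (C ⇔ A)))) = 1/2 ⇒ 1/2 = 1/2

1/2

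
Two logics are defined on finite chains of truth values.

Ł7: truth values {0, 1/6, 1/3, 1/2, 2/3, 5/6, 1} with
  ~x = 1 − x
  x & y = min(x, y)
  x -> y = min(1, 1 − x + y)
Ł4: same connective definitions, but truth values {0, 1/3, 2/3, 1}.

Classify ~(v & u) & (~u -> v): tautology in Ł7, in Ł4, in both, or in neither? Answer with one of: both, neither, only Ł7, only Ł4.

In Ł7: at u = 0, v = 0 the value is 0 — not a tautology.
In Ł4: at u = 0, v = 0 the value is 0 — not a tautology.

neither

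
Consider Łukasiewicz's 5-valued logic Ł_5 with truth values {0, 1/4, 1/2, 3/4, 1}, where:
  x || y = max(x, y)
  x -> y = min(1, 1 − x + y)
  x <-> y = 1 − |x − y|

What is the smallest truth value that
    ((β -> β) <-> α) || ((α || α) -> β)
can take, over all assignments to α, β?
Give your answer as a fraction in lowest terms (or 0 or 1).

Take α = 1/2, β = 0:
β -> β = 0 -> 0 = 1
(β -> β) <-> α = 1 <-> 1/2 = 1/2
α || α = 1/2 || 1/2 = 1/2
(α || α) -> β = 1/2 -> 0 = 1/2
((β -> β) <-> α) || ((α || α) -> β) = 1/2 || 1/2 = 1/2
No assignment yields a value below 1/2, so this is the minimum.

1/2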